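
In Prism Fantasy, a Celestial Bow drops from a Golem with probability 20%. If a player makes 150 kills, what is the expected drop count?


Expected drops = kills * (drop_rate / 100)
= 150 * (20 / 100)
= 150 * 0.2
= 30.0

30.0 drops


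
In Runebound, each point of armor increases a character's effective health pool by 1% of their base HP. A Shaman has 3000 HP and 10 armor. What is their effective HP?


EHP = 3000 * (1 + 10/100)
= 3000 * (1 + 0.1)
= 3000 * 1.1
= 3300.0

3300.0 EHP


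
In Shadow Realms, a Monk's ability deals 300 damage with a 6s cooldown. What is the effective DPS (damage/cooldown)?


DPS = damage / cooldown
= 300 / 6
= 50.00

50.00 DPS


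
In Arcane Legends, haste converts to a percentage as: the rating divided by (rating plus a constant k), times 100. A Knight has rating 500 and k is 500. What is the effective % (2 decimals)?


effective% = rating / (rating + k) * 100
= 500 / (500 + 500) * 100
= 500 / 1000 * 100
= 0.5 * 100
= 50.00%

50.00%


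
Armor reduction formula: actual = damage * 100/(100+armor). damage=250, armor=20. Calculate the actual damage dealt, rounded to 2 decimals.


actual = 250 * 100 / (100 + 20)
= 250 * 100 / 120
= 25000 / 120
= 208.33

208.33 damage


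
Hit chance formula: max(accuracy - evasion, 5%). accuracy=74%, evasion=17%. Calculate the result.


accuracy - evasion = 74 - 17 = 57
Apply floor: max(57, 5) = 57
Hit chance = 57%

57%


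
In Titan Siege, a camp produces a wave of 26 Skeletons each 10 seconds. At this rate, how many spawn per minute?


Spawns per minute = count * (60 / interval)
= 26 * (60 / 10)
= 26 * 6.0
= 156.0

156.0 per minute


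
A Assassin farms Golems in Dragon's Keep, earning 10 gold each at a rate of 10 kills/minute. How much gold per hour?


Gold per minute = 10 * 10 = 100
Gold per hour = 100 * 60 = 6000

6000 gold/hour


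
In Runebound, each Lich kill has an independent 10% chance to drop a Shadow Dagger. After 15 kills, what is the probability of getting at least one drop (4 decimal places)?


P(at least one) = 1 - P(none) = 1 - (1-p)^n
p = 10/100 = 0.1
1 - p = 0.9
(1 - p)^15 = 0.9^15 = 0.205891
P(at least one) = 1 - 0.205891 = 0.7941

0.7941


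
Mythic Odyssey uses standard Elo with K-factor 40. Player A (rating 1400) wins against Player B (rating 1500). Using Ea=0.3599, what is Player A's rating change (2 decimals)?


Elo update: delta = K * (S - Ea), where S = 1 (wins)
S - Ea = 1 - 0.3599 = 0.6401
Rating change = 40 * 0.6401
= 25.60

25.60 rating points


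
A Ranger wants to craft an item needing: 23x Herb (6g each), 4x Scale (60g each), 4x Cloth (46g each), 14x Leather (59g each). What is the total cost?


Cost breakdown:
  Herb: 23 * 6 = 138
  Scale: 4 * 60 = 240
  Cloth: 4 * 46 = 184
  Leather: 14 * 59 = 826
Total = 138 + 240 + 184 + 826 = 1388

1388 gold


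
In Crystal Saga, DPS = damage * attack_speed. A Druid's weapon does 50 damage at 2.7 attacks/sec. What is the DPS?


DPS = damage * attack_speed
= 50 * 2.7
= 135.0

135.0 DPS


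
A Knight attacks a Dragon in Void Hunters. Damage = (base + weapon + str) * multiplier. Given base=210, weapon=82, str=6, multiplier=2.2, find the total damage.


Sum base + weapon + str = 210 + 82 + 6 = 298
Multiply by 2.2:
298 * 2.2 = 655.6

655.6 damage


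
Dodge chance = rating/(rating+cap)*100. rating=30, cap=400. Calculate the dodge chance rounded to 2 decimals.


dodge% = 30 / (30 + 400) * 100
= 30 / 430 * 100
= 0.069767 * 100
= 6.98%

6.98%


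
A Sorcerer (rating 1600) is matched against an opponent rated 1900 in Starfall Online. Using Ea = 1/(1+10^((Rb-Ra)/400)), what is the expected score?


Elo expected score: Ea = 1/(1 + 10^((Rb-Ra)/400))
Rb - Ra = 1900 - 1600 = 300
(Rb-Ra)/400 = 300/400 = 0.75
10^0.75 = 5.623413
Ea = 1/(1 + 5.623413) = 1/6.623413 = 0.1510

0.1510


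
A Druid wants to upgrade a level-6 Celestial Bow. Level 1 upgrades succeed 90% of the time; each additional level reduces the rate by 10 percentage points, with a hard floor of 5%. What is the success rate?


raw_rate = 90 - 10 * (6 - 1)
= 90 - 10 * 5
= 90 - 50
= 40
Apply floor: max(40, 5) = 40%

40%


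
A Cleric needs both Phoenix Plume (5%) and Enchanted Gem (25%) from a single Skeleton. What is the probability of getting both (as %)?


For independent events, P(both) = P(A) * P(B)
= 5% * 25%
= 125 / 100 %
= 1.25%

1.25%


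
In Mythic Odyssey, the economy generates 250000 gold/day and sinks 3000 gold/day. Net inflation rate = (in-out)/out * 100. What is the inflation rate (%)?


Net gold = 250000 - 3000 = 247000
Inflation rate = net / sunk * 100 = 247000 / 3000 * 100
= 82.333333 * 100
= 8233.33%

8233.33%


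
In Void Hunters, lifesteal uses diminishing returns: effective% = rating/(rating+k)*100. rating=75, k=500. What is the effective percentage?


effective% = rating / (rating + k) * 100
= 75 / (75 + 500) * 100
= 75 / 575 * 100
= 0.130435 * 100
= 13.04%

13.04%


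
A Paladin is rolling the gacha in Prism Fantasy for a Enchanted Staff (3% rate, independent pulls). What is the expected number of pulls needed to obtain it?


Expected pulls for a geometric distribution = 1/p = 100 / rate%
= 100 / 3
= 33.33

33.33 pulls


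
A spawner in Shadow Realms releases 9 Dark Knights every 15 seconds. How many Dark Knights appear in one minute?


Spawns per minute = count * (60 / interval)
= 9 * (60 / 15)
= 9 * 4.0
= 36.0

36.0 per minute


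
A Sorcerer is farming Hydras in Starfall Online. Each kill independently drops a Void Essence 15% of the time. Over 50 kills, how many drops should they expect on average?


Expected drops = kills * (drop_rate / 100)
= 50 * (15 / 100)
= 50 * 0.15
= 7.5

7.5 drops


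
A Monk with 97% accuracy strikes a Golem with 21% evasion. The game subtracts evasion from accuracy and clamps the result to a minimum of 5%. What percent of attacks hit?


accuracy - evasion = 97 - 21 = 76
Apply floor: max(76, 5) = 76
Hit chance = 76%

76%


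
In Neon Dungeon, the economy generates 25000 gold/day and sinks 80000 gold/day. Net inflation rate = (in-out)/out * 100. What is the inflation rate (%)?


Net gold = 25000 - 80000 = -55000
Inflation rate = net / sunk * 100 = -55000 / 80000 * 100
= -0.6875 * 100
= -68.75%

-68.75%


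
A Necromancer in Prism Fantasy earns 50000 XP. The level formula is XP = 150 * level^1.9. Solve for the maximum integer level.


XP = 150 * level^1.9, so level = (XP / 150)^(1/1.9)
= (50000 / 150)^(1/1.9)
= 333.3333^0.5263
= 21.2731
Floor: level = 21

level 21


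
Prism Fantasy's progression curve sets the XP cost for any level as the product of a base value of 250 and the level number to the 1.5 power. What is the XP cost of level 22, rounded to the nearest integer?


XP = 250 * level^1.5
Substitute level = 22:
XP = 250 * 22^1.5
= 250 * 103.1891
= 25797

25797 XP


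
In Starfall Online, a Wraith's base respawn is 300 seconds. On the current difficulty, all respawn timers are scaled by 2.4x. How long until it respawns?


Respawn time = base * multiplier
= 300 * 2.4
= 720.0 seconds

720.0 seconds


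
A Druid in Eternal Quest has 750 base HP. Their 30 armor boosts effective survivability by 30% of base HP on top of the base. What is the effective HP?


EHP = 750 * (1 + 30/100)
= 750 * (1 + 0.3)
= 750 * 1.3
= 975.0

975.0 EHP


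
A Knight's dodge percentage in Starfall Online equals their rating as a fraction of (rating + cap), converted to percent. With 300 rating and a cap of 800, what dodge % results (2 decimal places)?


dodge% = 300 / (300 + 800) * 100
= 300 / 1100 * 100
= 0.272727 * 100
= 27.27%

27.27%


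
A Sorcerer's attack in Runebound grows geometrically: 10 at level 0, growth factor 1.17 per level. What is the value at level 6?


value = base * growth^level
= 10 * 1.17^6
= 10 * 2.565164
= 25.65

25.65 attack


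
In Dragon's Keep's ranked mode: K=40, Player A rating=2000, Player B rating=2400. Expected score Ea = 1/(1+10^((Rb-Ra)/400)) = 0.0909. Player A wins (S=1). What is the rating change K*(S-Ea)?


Elo update: delta = K * (S - Ea), where S = 1 (wins)
S - Ea = 1 - 0.0909 = 0.9091
Rating change = 40 * 0.9091
= 36.36

36.36 rating points


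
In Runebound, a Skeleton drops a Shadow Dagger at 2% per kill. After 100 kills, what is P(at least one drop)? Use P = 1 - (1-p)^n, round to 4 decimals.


P(at least one) = 1 - P(none) = 1 - (1-p)^n
p = 2/100 = 0.02
1 - p = 0.98
(1 - p)^100 = 0.98^100 = 0.132620
P(at least one) = 1 - 0.132620 = 0.8674

0.8674


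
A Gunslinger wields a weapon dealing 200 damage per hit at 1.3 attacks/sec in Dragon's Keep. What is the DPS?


DPS = damage * attack_speed
= 200 * 1.3
= 260.0

260.0 DPS


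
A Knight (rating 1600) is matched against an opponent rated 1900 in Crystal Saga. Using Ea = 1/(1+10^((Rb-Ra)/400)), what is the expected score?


Elo expected score: Ea = 1/(1 + 10^((Rb-Ra)/400))
Rb - Ra = 1900 - 1600 = 300
(Rb-Ra)/400 = 300/400 = 0.75
10^0.75 = 5.623413
Ea = 1/(1 + 5.623413) = 1/6.623413 = 0.1510

0.1510


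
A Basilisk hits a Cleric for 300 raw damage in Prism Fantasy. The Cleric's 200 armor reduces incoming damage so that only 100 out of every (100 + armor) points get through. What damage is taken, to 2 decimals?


actual = 300 * 100 / (100 + 200)
= 300 * 100 / 300
= 30000 / 300
= 100.00

100.00 damage


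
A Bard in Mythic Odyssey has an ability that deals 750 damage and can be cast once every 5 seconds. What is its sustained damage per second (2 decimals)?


DPS = damage / cooldown
= 750 / 5
= 150.00

150.00 DPS


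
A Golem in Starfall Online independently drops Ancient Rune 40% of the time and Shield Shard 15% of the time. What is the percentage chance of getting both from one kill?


For independent events, P(both) = P(A) * P(B)
= 40% * 15%
= 600 / 100 %
= 6.0%

6.0%


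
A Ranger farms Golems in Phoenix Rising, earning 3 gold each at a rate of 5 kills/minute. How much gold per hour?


Gold per minute = 3 * 5 = 15
Gold per hour = 15 * 60 = 900

900 gold/hour


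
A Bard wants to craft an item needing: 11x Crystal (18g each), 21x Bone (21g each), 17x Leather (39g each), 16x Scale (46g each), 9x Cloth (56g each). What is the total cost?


Cost breakdown:
  Crystal: 11 * 18 = 198
  Bone: 21 * 21 = 441
  Leather: 17 * 39 = 663
  Scale: 16 * 46 = 736
  Cloth: 9 * 56 = 504
Total = 198 + 441 + 663 + 736 + 504 = 2542

2542 gold


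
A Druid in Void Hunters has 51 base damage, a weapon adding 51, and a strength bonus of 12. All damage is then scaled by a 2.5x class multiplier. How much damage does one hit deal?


Sum base + weapon + str = 51 + 51 + 12 = 114
Multiply by 2.5:
114 * 2.5 = 285.0

285.0 damage


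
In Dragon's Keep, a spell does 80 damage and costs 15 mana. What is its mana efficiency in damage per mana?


Efficiency = damage / mana
= 80 / 15
= 5.33

5.33 dmg/mana


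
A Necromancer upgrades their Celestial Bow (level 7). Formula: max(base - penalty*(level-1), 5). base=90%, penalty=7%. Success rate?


raw_rate = 90 - 7 * (7 - 1)
= 90 - 7 * 6
= 90 - 42
= 48
Apply floor: max(48, 5) = 48%

48%


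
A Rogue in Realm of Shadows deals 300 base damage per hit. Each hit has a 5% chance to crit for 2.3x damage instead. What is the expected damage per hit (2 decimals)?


E[dmg] = base * (1 + crit_chance * (crit_mult - 1))
cc as decimal = 5/100 = 0.05
cm - 1 = 2.3 - 1 = 1.3
Bonus factor = 0.05 * 1.3 = 0.065
Total multiplier = 1 + 0.065 = 1.065
Expected damage = 300 * 1.065 = 319.50

319.50 damage


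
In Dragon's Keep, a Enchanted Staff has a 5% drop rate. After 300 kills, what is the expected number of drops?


Expected drops = kills * (drop_rate / 100)
= 300 * (5 / 100)
= 300 * 0.05
= 15.0

15.0 drops


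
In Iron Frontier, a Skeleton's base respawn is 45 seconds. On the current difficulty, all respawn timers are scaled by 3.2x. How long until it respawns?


Respawn time = base * multiplier
= 45 * 3.2
= 144.0 seconds

144.0 seconds


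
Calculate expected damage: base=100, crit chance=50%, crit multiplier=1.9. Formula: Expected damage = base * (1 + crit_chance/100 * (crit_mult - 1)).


E[dmg] = base * (1 + crit_chance * (crit_mult - 1))
cc as decimal = 50/100 = 0.5
cm - 1 = 1.9 - 1 = 0.9
Bonus factor = 0.5 * 0.9 = 0.45
Total multiplier = 1 + 0.45 = 1.45
Expected damage = 100 * 1.45 = 145.00

145.00 damage


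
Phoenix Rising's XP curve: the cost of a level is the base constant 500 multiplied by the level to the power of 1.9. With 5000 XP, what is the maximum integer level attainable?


XP = 500 * level^1.9, so level = (XP / 500)^(1/1.9)
= (5000 / 500)^(1/1.9)
= 10.0^0.5263
= 3.3598
Floor: level = 3

level 3


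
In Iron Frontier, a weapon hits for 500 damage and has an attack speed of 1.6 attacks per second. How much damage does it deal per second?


DPS = damage * attack_speed
= 500 * 1.6
= 800.0

800.0 DPS


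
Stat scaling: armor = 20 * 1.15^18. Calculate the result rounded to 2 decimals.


value = base * growth^level
= 20 * 1.15^18
= 20 * 12.375454
= 247.51

247.51 armor


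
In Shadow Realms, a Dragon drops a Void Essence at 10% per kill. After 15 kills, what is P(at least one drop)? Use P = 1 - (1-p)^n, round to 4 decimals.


P(at least one) = 1 - P(none) = 1 - (1-p)^n
p = 10/100 = 0.1
1 - p = 0.9
(1 - p)^15 = 0.9^15 = 0.205891
P(at least one) = 1 - 0.205891 = 0.7941

0.7941


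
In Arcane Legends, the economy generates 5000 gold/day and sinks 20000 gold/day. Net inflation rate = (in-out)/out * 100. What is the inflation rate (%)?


Net gold = 5000 - 20000 = -15000
Inflation rate = net / sunk * 100 = -15000 / 20000 * 100
= -0.75 * 100
= -75.00%

-75.00%


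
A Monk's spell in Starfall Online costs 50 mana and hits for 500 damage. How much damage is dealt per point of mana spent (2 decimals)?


Efficiency = damage / mana
= 500 / 50
= 10.00

10.00 dmg/mana


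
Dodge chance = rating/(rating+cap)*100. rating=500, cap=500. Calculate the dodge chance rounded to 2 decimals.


dodge% = 500 / (500 + 500) * 100
= 500 / 1000 * 100
= 0.5 * 100
= 50.00%

50.00%


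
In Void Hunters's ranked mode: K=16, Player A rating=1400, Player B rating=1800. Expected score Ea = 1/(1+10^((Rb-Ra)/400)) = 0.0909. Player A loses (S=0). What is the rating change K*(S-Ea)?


Elo update: delta = K * (S - Ea), where S = 0 (loses)
S - Ea = 0 - 0.0909 = -0.0909
Rating change = 16 * -0.0909
= -1.45

-1.45 rating points


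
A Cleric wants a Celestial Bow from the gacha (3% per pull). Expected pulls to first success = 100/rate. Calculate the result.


Expected pulls for a geometric distribution = 1/p = 100 / rate%
= 100 / 3
= 33.33

33.33 pulls


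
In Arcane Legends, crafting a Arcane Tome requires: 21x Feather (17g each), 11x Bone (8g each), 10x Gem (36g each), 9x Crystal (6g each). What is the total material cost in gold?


Cost breakdown:
  Feather: 21 * 17 = 357
  Bone: 11 * 8 = 88
  Gem: 10 * 36 = 360
  Crystal: 9 * 6 = 54
Total = 357 + 88 + 360 + 54 = 859

859 gold


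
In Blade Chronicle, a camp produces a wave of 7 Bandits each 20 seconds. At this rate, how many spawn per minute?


Spawns per minute = count * (60 / interval)
= 7 * (60 / 20)
= 7 * 3.0
= 21.0

21.0 per minute


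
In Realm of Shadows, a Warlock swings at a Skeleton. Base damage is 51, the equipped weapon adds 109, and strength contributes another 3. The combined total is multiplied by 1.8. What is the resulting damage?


Sum base + weapon + str = 51 + 109 + 3 = 163
Multiply by 1.8:
163 * 1.8 = 293.4

293.4 damage


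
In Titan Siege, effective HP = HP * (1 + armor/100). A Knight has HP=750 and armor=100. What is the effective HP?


EHP = 750 * (1 + 100/100)
= 750 * (1 + 1.0)
= 750 * 2.0
= 1500.0

1500.0 EHP


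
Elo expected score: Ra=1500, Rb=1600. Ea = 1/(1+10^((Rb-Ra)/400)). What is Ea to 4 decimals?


Elo expected score: Ea = 1/(1 + 10^((Rb-Ra)/400))
Rb - Ra = 1600 - 1500 = 100
(Rb-Ra)/400 = 100/400 = 0.25
10^0.25 = 1.778279
Ea = 1/(1 + 1.778279) = 1/2.778279 = 0.3599

0.3599


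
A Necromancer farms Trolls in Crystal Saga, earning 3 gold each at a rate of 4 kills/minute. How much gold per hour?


Gold per minute = 3 * 4 = 12
Gold per hour = 12 * 60 = 720

720 gold/hour


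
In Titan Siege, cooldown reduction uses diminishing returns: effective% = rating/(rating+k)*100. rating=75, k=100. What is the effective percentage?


effective% = rating / (rating + k) * 100
= 75 / (75 + 100) * 100
= 75 / 175 * 100
= 0.428571 * 100
= 42.86%

42.86%


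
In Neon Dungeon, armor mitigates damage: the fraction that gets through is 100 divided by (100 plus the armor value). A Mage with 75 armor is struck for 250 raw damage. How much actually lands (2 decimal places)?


actual = 250 * 100 / (100 + 75)
= 250 * 100 / 175
= 25000 / 175
= 142.86

142.86 damage


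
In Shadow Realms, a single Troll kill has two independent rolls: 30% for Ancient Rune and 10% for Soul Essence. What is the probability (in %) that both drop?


For independent events, P(both) = P(A) * P(B)
= 30% * 10%
= 300 / 100 %
= 3.0%

3.0%


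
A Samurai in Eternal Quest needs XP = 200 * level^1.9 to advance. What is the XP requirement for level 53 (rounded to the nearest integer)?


XP = 200 * level^1.9
Substitute level = 53:
XP = 200 * 53^1.9
= 200 * 1888.5311
= 377706

377706 XP


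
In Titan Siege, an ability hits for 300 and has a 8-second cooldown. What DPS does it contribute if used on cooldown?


DPS = damage / cooldown
= 300 / 8
= 37.50

37.50 DPS


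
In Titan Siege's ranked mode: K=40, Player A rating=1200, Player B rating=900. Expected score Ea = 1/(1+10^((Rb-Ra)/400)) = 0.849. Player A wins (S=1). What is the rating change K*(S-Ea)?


Elo update: delta = K * (S - Ea), where S = 1 (wins)
S - Ea = 1 - 0.849 = 0.151
Rating change = 40 * 0.151
= 6.04

6.04 rating points


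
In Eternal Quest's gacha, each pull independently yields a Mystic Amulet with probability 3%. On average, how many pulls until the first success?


Expected pulls for a geometric distribution = 1/p = 100 / rate%
= 100 / 3
= 33.33

33.33 pulls


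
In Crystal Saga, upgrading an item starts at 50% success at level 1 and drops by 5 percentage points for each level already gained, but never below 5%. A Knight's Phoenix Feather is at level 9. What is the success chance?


raw_rate = 50 - 5 * (9 - 1)
= 50 - 5 * 8
= 50 - 40
= 10
Apply floor: max(10, 5) = 10%

10%


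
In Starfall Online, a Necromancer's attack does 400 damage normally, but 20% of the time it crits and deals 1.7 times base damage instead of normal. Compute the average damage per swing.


E[dmg] = base * (1 + crit_chance * (crit_mult - 1))
cc as decimal = 20/100 = 0.2
cm - 1 = 1.7 - 1 = 0.7
Bonus factor = 0.2 * 0.7 = 0.14
Total multiplier = 1 + 0.14 = 1.14
Expected damage = 400 * 1.14 = 456.00

456.00 damage


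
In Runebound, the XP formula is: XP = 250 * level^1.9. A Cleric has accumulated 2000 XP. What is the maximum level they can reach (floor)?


XP = 250 * level^1.9, so level = (XP / 250)^(1/1.9)
= (2000 / 250)^(1/1.9)
= 8.0^0.5263
= 2.9875
Floor: level = 2

level 2


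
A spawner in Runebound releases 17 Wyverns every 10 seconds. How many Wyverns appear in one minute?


Spawns per minute = count * (60 / interval)
= 17 * (60 / 10)
= 17 * 6.0
= 102.0

102.0 per minute


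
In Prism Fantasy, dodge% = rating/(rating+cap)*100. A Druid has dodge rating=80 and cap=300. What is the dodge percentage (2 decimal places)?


dodge% = 80 / (80 + 300) * 100
= 80 / 380 * 100
= 0.210526 * 100
= 21.05%

21.05%


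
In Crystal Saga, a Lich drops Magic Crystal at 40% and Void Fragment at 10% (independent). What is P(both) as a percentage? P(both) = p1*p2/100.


For independent events, P(both) = P(A) * P(B)
= 40% * 10%
= 400 / 100 %
= 4.0%

4.0%


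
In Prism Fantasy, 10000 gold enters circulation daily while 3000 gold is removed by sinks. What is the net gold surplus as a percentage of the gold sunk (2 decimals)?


Net gold = 10000 - 3000 = 7000
Inflation rate = net / sunk * 100 = 7000 / 3000 * 100
= 2.333333 * 100
= 233.33%

233.33%


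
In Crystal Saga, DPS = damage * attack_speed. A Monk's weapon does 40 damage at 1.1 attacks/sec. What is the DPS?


DPS = damage * attack_speed
= 40 * 1.1
= 44.0

44.0 DPS


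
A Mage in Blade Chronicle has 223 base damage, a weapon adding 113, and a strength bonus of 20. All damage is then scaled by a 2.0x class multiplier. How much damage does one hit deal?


Sum base + weapon + str = 223 + 113 + 20 = 356
Multiply by 2.0:
356 * 2.0 = 712.0

712.0 damage


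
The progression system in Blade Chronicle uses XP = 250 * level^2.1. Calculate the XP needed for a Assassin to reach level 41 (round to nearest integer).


XP = 250 * level^2.1
Substitute level = 41:
XP = 250 * 41^2.1
= 250 * 2436.9471
= 609237

609237 XP


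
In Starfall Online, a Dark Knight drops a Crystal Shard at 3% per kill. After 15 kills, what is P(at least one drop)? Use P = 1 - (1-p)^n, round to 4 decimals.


P(at least one) = 1 - P(none) = 1 - (1-p)^n
p = 3/100 = 0.03
1 - p = 0.97
(1 - p)^15 = 0.97^15 = 0.633251
P(at least one) = 1 - 0.633251 = 0.3667

0.3667


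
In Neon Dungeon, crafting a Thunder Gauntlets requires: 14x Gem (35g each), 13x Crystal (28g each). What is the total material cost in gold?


Cost breakdown:
  Gem: 14 * 35 = 490
  Crystal: 13 * 28 = 364
Total = 490 + 364 = 854

854 gold


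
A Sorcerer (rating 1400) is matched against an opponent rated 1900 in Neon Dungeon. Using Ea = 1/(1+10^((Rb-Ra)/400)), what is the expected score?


Elo expected score: Ea = 1/(1 + 10^((Rb-Ra)/400))
Rb - Ra = 1900 - 1400 = 500
(Rb-Ra)/400 = 500/400 = 1.25
10^1.25 = 17.782794
Ea = 1/(1 + 17.782794) = 1/18.782794 = 0.0532

0.0532


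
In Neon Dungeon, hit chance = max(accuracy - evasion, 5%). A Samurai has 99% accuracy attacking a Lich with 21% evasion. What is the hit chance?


accuracy - evasion = 99 - 21 = 78
Apply floor: max(78, 5) = 78
Hit chance = 78%

78%


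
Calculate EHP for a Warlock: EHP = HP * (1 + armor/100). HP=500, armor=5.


EHP = 500 * (1 + 5/100)
= 500 * (1 + 0.05)
= 500 * 1.05
= 525.0

525.0 EHP


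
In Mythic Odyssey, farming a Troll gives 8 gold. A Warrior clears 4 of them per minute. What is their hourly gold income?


Gold per minute = 8 * 4 = 32
Gold per hour = 32 * 60 = 1920

1920 gold/hour


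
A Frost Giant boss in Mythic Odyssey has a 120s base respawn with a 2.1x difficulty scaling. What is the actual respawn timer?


Respawn time = base * multiplier
= 120 * 2.1
= 252.0 seconds

252.0 seconds


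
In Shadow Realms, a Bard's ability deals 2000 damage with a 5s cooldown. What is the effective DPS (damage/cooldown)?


DPS = damage / cooldown
= 2000 / 5
= 400.00

400.00 DPS


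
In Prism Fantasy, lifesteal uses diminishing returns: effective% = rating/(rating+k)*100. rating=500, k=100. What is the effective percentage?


effective% = rating / (rating + k) * 100
= 500 / (500 + 100) * 100
= 500 / 600 * 100
= 0.833333 * 100
= 83.33%

83.33%


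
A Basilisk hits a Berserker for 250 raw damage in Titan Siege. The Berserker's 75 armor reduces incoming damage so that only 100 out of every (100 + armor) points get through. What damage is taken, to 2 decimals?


actual = 250 * 100 / (100 + 75)
= 250 * 100 / 175
= 25000 / 175
= 142.86

142.86 damage


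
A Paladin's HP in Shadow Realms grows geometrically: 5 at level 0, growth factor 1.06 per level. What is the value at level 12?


value = base * growth^level
= 5 * 1.06^12
= 5 * 2.012196
= 10.06

10.06 HP


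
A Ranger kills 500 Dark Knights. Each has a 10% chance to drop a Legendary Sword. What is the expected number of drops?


Expected drops = kills * (drop_rate / 100)
= 500 * (10 / 100)
= 500 * 0.1
= 50.0

50.0 drops


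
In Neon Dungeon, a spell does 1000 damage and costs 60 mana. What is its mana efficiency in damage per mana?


Efficiency = damage / mana
= 1000 / 60
= 16.67

16.67 dmg/mana


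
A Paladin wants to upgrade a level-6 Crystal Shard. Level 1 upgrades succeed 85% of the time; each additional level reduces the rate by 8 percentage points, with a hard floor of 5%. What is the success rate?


raw_rate = 85 - 8 * (6 - 1)
= 85 - 8 * 5
= 85 - 40
= 45
Apply floor: max(45, 5) = 45%

45%


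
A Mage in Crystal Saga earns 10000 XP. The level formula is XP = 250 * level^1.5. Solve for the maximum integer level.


XP = 250 * level^1.5, so level = (XP / 250)^(1/1.5)
= (10000 / 250)^(1/1.5)
= 40.0^0.6667
= 11.6961
Floor: level = 11

level 11


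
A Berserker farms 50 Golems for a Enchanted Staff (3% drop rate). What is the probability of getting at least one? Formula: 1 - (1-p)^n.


P(at least one) = 1 - P(none) = 1 - (1-p)^n
p = 3/100 = 0.03
1 - p = 0.97
(1 - p)^50 = 0.97^50 = 0.218065
P(at least one) = 1 - 0.218065 = 0.7819

0.7819


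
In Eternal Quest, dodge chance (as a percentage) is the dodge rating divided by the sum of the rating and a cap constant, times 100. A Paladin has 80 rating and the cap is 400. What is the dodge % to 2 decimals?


dodge% = 80 / (80 + 400) * 100
= 80 / 480 * 100
= 0.166667 * 100
= 16.67%

16.67%


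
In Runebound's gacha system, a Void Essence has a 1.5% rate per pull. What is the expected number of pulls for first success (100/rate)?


Expected pulls for a geometric distribution = 1/p = 100 / rate%
= 100 / 1.5
= 66.67

66.67 pulls


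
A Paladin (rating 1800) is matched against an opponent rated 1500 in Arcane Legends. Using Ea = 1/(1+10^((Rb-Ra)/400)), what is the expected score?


Elo expected score: Ea = 1/(1 + 10^((Rb-Ra)/400))
Rb - Ra = 1500 - 1800 = -300
(Rb-Ra)/400 = -300/400 = -0.75
10^-0.75 = 0.177828
Ea = 1/(1 + 0.177828) = 1/1.177828 = 0.8490

0.8490


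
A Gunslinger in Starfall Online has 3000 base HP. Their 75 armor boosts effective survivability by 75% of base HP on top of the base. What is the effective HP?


EHP = 3000 * (1 + 75/100)
= 3000 * (1 + 0.75)
= 3000 * 1.75
= 5250.0

5250.0 EHP


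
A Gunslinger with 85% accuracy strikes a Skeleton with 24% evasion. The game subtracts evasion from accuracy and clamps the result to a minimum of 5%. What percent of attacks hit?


accuracy - evasion = 85 - 24 = 61
Apply floor: max(61, 5) = 61
Hit chance = 61%

61%


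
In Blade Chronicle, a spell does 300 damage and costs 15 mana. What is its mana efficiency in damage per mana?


Efficiency = damage / mana
= 300 / 15
= 20.00

20.00 dmg/mana


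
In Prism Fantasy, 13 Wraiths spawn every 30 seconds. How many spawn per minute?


Spawns per minute = count * (60 / interval)
= 13 * (60 / 30)
= 13 * 2.0
= 26.0

26.0 per minute


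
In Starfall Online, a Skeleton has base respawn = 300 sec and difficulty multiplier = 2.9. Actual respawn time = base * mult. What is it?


Respawn time = base * multiplier
= 300 * 2.9
= 870.0 seconds

870.0 seconds


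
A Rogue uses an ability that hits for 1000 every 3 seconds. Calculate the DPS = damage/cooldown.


DPS = damage / cooldown
= 1000 / 3
= 333.33

333.33 DPS


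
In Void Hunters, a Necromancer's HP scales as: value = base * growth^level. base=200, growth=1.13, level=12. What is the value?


value = base * growth^level
= 200 * 1.13^12
= 200 * 4.334523
= 866.90

866.90 HP


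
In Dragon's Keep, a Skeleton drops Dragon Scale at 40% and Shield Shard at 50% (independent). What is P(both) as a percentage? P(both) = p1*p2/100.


For independent events, P(both) = P(A) * P(B)
= 40% * 50%
= 2000 / 100 %
= 20.0%

20.0%


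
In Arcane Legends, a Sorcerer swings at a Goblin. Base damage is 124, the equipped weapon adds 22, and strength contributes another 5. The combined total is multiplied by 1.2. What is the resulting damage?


Sum base + weapon + str = 124 + 22 + 5 = 151
Multiply by 1.2:
151 * 1.2 = 181.2

181.2 damage


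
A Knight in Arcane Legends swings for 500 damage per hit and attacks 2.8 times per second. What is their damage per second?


DPS = damage * attack_speed
= 500 * 2.8
= 1400.0

1400.0 DPS


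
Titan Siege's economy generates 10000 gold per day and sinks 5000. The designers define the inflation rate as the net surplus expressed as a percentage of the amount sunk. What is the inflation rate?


Net gold = 10000 - 5000 = 5000
Inflation rate = net / sunk * 100 = 5000 / 5000 * 100
= 1.0 * 100
= 100.00%

100.00%


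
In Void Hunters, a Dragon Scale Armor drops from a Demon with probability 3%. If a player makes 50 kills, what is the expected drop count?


Expected drops = kills * (drop_rate / 100)
= 50 * (3 / 100)
= 50 * 0.03
= 1.5

1.5 drops


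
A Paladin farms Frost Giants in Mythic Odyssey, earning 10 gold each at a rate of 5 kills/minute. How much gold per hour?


Gold per minute = 10 * 5 = 50
Gold per hour = 50 * 60 = 3000

3000 gold/hour


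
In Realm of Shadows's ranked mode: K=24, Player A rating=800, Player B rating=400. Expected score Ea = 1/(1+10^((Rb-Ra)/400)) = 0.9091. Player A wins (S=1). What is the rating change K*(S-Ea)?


Elo update: delta = K * (S - Ea), where S = 1 (wins)
S - Ea = 1 - 0.9091 = 0.0909
Rating change = 24 * 0.0909
= 2.18

2.18 rating points


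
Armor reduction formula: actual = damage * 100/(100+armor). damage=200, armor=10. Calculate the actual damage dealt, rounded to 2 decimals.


actual = 200 * 100 / (100 + 10)
= 200 * 100 / 110
= 20000 / 110
= 181.82

181.82 damage


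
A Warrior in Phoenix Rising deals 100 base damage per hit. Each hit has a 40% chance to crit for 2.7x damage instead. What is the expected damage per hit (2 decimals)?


E[dmg] = base * (1 + crit_chance * (crit_mult - 1))
cc as decimal = 40/100 = 0.4
cm - 1 = 2.7 - 1 = 1.7
Bonus factor = 0.4 * 1.7 = 0.68
Total multiplier = 1 + 0.68 = 1.68
Expected damage = 100 * 1.68 = 168.00

168.00 damage


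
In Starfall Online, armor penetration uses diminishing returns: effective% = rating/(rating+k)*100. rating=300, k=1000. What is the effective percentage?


effective% = rating / (rating + k) * 100
= 300 / (300 + 1000) * 100
= 300 / 1300 * 100
= 0.230769 * 100
= 23.08%

23.08%


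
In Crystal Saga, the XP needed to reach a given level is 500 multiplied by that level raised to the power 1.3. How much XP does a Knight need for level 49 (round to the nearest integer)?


XP = 500 * level^1.3
Substitute level = 49:
XP = 500 * 49^1.3
= 500 * 157.4907
= 78745

78745 XP


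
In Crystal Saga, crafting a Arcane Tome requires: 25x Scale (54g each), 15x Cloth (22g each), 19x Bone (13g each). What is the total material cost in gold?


Cost breakdown:
  Scale: 25 * 54 = 1350
  Cloth: 15 * 22 = 330
  Bone: 19 * 13 = 247
Total = 1350 + 330 + 247 = 1927

1927 gold


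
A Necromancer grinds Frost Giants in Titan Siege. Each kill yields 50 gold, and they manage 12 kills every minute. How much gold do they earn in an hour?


Gold per minute = 50 * 12 = 600
Gold per hour = 600 * 60 = 36000

36000 gold/hour


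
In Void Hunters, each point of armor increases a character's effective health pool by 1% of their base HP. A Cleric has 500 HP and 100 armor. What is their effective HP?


EHP = 500 * (1 + 100/100)
= 500 * (1 + 1.0)
= 500 * 2.0
= 1000.0

1000.0 EHP


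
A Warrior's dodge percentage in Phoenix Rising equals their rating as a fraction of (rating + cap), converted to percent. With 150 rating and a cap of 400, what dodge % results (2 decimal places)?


dodge% = 150 / (150 + 400) * 100
= 150 / 550 * 100
= 0.272727 * 100
= 27.27%

27.27%


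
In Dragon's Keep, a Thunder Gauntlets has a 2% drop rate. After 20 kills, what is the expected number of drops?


Expected drops = kills * (drop_rate / 100)
= 20 * (2 / 100)
= 20 * 0.02
= 0.4

0.4 drops


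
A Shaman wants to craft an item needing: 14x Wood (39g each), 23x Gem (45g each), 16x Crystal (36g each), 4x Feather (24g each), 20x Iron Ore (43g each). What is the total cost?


Cost breakdown:
  Wood: 14 * 39 = 546
  Gem: 23 * 45 = 1035
  Crystal: 16 * 36 = 576
  Feather: 4 * 24 = 96
  Iron Ore: 20 * 43 = 860
Total = 546 + 1035 + 576 + 96 + 860 = 3113

3113 gold


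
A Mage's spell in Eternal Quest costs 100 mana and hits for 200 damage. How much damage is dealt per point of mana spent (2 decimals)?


Efficiency = damage / mana
= 200 / 100
= 2.00

2.00 dmg/mana


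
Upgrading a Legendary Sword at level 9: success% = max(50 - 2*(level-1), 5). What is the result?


raw_rate = 50 - 2 * (9 - 1)
= 50 - 2 * 8
= 50 - 16
= 34
Apply floor: max(34, 5) = 34%

34%


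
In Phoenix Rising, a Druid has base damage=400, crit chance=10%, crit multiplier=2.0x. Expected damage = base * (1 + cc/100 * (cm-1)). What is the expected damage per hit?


E[dmg] = base * (1 + crit_chance * (crit_mult - 1))
cc as decimal = 10/100 = 0.1
cm - 1 = 2.0 - 1 = 1.0
Bonus factor = 0.1 * 1.0 = 0.1
Total multiplier = 1 + 0.1 = 1.1
Expected damage = 400 * 1.1 = 440.00

440.00 damage


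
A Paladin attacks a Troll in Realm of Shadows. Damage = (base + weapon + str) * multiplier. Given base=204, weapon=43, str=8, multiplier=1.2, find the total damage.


Sum base + weapon + str = 204 + 43 + 8 = 255
Multiply by 1.2:
255 * 1.2 = 306.0

306.0 damage


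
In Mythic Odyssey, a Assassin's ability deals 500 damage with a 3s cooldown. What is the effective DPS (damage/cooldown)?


DPS = damage / cooldown
= 500 / 3
= 166.67

166.67 DPS


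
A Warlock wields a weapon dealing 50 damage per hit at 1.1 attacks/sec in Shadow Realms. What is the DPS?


DPS = damage * attack_speed
= 50 * 1.1
= 55.0

55.0 DPS


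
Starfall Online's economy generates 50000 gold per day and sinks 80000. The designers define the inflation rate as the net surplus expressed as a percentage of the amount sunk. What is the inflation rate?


Net gold = 50000 - 80000 = -30000
Inflation rate = net / sunk * 100 = -30000 / 80000 * 100
= -0.375 * 100
= -37.50%

-37.50%


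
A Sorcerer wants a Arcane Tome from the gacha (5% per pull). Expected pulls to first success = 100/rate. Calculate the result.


Expected pulls for a geometric distribution = 1/p = 100 / rate%
= 100 / 5
= 20.0

20.0 pulls


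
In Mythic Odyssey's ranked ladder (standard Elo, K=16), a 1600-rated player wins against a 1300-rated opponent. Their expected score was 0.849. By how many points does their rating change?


Elo update: delta = K * (S - Ea), where S = 1 (wins)
S - Ea = 1 - 0.849 = 0.151
Rating change = 16 * 0.151
= 2.42

2.42 rating points


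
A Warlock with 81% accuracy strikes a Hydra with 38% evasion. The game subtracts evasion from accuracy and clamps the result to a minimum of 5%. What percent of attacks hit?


accuracy - evasion = 81 - 38 = 43
Apply floor: max(43, 5) = 43
Hit chance = 43%

43%


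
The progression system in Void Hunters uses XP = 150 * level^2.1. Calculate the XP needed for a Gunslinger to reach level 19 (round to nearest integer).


XP = 150 * level^2.1
Substitute level = 19:
XP = 150 * 19^2.1
= 150 * 484.5991
= 72690

72690 XP


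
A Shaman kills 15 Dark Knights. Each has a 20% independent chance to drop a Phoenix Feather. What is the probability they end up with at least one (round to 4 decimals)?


P(at least one) = 1 - P(none) = 1 - (1-p)^n
p = 20/100 = 0.2
1 - p = 0.8
(1 - p)^15 = 0.8^15 = 0.035184
P(at least one) = 1 - 0.035184 = 0.9648

0.9648


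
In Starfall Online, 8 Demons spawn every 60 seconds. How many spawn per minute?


Spawns per minute = count * (60 / interval)
= 8 * (60 / 60)
= 8 * 1.0
= 8.0

8.0 per minute


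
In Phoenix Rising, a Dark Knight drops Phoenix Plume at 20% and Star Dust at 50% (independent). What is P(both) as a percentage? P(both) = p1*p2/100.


For independent events, P(both) = P(A) * P(B)
= 20% * 50%
= 1000 / 100 %
= 10.0%

10.0%


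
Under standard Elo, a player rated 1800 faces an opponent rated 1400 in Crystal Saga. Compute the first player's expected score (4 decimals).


Elo expected score: Ea = 1/(1 + 10^((Rb-Ra)/400))
Rb - Ra = 1400 - 1800 = -400
(Rb-Ra)/400 = -400/400 = -1.0
10^-1.0 = 0.1
Ea = 1/(1 + 0.1) = 1/1.1 = 0.9091

0.9091


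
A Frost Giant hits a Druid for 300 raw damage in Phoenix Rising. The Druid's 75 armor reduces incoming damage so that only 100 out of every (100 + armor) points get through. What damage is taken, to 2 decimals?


actual = 300 * 100 / (100 + 75)
= 300 * 100 / 175
= 30000 / 175
= 171.43

171.43 damage


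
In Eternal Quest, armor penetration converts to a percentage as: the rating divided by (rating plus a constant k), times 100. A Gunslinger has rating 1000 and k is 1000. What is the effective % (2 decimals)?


effective% = rating / (rating + k) * 100
= 1000 / (1000 + 1000) * 100
= 1000 / 2000 * 100
= 0.5 * 100
= 50.00%

50.00%


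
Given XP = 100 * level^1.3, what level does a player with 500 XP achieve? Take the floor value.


XP = 100 * level^1.3, so level = (XP / 100)^(1/1.3)
= (500 / 100)^(1/1.3)
= 5.0^0.7692
= 3.4488
Floor: level = 3

level 3


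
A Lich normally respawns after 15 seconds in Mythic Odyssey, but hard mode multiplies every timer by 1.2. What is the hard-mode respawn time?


Respawn time = base * multiplier
= 15 * 1.2
= 18.0 seconds

18.0 seconds


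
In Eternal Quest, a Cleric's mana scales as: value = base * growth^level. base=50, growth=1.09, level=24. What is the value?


value = base * growth^level
= 50 * 1.09^24
= 50 * 7.911083
= 395.55

395.55 mana


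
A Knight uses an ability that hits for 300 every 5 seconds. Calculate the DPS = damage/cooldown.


DPS = damage / cooldown
= 300 / 5
= 60.00

60.00 DPS


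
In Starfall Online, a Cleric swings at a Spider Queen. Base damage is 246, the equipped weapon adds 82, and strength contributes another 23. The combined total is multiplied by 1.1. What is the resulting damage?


Sum base + weapon + str = 246 + 82 + 23 = 351
Multiply by 1.1:
351 * 1.1 = 386.1

386.1 damage


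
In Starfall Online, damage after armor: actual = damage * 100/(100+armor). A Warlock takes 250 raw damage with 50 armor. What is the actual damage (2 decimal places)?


actual = 250 * 100 / (100 + 50)
= 250 * 100 / 150
= 25000 / 150
= 166.67

166.67 damage


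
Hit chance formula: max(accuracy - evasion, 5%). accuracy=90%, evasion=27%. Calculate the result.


accuracy - evasion = 90 - 27 = 63
Apply floor: max(63, 5) = 63
Hit chance = 63%

63%


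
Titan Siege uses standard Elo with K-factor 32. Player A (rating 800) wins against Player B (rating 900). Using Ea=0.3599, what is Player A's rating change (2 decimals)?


Elo update: delta = K * (S - Ea), where S = 1 (wins)
S - Ea = 1 - 0.3599 = 0.6401
Rating change = 32 * 0.6401
= 20.48

20.48 rating points


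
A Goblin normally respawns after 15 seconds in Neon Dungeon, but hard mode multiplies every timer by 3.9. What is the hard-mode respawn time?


Respawn time = base * multiplier
= 15 * 3.9
= 58.5 seconds

58.5 seconds


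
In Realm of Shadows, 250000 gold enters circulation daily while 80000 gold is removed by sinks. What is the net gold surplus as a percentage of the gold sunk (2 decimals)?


Net gold = 250000 - 80000 = 170000
Inflation rate = net / sunk * 100 = 170000 / 80000 * 100
= 2.125 * 100
= 212.50%

212.50%


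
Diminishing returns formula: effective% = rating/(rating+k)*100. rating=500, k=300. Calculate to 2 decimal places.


effective% = rating / (rating + k) * 100
= 500 / (500 + 300) * 100
= 500 / 800 * 100
= 0.625 * 100
= 62.50%

62.50%


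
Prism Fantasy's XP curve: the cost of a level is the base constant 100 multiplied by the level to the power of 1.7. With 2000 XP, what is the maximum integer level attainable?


XP = 100 * level^1.7, so level = (XP / 100)^(1/1.7)
= (2000 / 100)^(1/1.7)
= 20.0^0.5882
= 5.8252
Floor: level = 5

level 5


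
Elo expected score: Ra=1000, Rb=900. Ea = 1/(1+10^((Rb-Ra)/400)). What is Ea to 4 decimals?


Elo expected score: Ea = 1/(1 + 10^((Rb-Ra)/400))
Rb - Ra = 900 - 1000 = -100
(Rb-Ra)/400 = -100/400 = -0.25
10^-0.25 = 0.562341
Ea = 1/(1 + 0.562341) = 1/1.562341 = 0.6401

0.6401
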